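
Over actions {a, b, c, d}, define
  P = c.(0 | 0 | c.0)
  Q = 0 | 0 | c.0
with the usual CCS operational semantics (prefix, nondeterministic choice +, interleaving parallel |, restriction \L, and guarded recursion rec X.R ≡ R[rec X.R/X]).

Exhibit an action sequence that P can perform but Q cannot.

LTS(P): 3 reachable states
  u0 = c.(0 | 0 | c.0) → -c-> u1
  u1 = 0 | 0 | c.0 → -c-> u2
  u2 = 0 | 0 | 0 → deadlocked
LTS(Q): 2 reachable states
  v0 = 0 | 0 | c.0 → -c-> v1
  v1 = 0 | 0 | 0 → deadlocked
Run σ = ⟨cc⟩ on P: start {u0}
  [1] c ⇒ {u1}
  [2] c ⇒ {u2}
  — P admits the full trace.
Run σ = ⟨cc⟩ on Q: start {v0}
  [1] c ⇒ {v1}
  [2] c ⇒ ∅ (Q stuck)

cc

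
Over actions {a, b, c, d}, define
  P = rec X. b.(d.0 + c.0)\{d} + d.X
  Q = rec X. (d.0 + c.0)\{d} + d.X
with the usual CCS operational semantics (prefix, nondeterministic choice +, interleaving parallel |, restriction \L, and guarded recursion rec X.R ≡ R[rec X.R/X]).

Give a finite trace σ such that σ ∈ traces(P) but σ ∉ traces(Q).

b

P's transition system — 3 states:
  m0 = rec X. b.(d.0 + c.0)\{d} + d.X | =b=> m1, =d=> m0
  m1 = (d.0 + c.0)\{d} | =c=> m2
  m2 = 0\{d} | (no moves)
Q's transition system — 2 states:
  n0 = rec X. (d.0 + c.0)\{d} + d.X | =c=> n1, =d=> n0
  n1 = 0\{d} | (no moves)
Run σ = ⟨b⟩ on P: start {m0}
  [1] b ⇒ {m1}
  ✓ P
Run σ = ⟨b⟩ on Q: start {n0}
  [1] b ⇒ no successor for Q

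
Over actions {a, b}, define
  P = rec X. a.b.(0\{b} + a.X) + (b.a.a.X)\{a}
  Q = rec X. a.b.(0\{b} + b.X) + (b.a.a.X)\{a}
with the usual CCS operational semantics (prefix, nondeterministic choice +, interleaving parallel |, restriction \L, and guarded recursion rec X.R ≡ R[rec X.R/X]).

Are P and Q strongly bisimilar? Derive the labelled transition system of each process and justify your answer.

P's transition system — 4 states:
  s0 = rec X. a.b.(0\{b} + a.X) + (b.a.a.X)\{a} | --a--▸ s1, --b--▸ s2
  s1 = b.(0\{b} + a.(rec X. a.b.(0\{b} + a.X) + (b.a.a.X)\{a})) | --b--▸ s3
  s2 = (a.a.(rec X. a.b.(0\{b} + a.X) + (b.a.a.X)\{a}))\{a} | ·
  s3 = 0\{b} + a.(rec X. a.b.(0\{b} + a.X) + (b.a.a.X)\{a}) | --a--▸ s0
Q's transition system — 4 states:
  t0 = rec X. a.b.(0\{b} + b.X) + (b.a.a.X)\{a} | --a--▸ t1, --b--▸ t2
  t1 = b.(0\{b} + b.(rec X. a.b.(0\{b} + b.X) + (b.a.a.X)\{a})) | --b--▸ t3
  t2 = (a.a.(rec X. a.b.(0\{b} + b.X) + (b.a.a.X)\{a}))\{a} | ·
  t3 = 0\{b} + b.(rec X. a.b.(0\{b} + b.X) + (b.a.a.X)\{a}) | --b--▸ t0
Bisimilarity quotient blocks:
  B0 = {s0}
  B1 = {s2, t2}
  B2 = {s1}
  B3 = {s3}
  B4 = {t0}
  B5 = {t1}
  B6 = {t3}
s0 ∈ B0, t0 ∈ B4 → different blocks

not bisimilar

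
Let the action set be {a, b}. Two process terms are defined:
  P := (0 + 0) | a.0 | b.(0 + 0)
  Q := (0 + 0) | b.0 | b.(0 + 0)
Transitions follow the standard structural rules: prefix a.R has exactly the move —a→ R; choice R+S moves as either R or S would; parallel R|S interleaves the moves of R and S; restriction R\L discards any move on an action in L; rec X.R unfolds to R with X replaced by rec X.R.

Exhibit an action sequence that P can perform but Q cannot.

a

P's transition system — 4 states:
  s0 = (0 + 0) | a.0 | b.(0 + 0) → ··a··> s1, ··b··> s2
  s1 = (0 + 0) | 0 | b.(0 + 0) → ··b··> s3
  s2 = (0 + 0) | a.0 | (0 + 0) → ··a··> s3
  s3 = (0 + 0) | 0 | (0 + 0) → (no moves)
Q's transition system — 4 states:
  t0 = (0 + 0) | b.0 | b.(0 + 0) → ··b··> t1, ··b··> t2
  t1 = (0 + 0) | 0 | b.(0 + 0) → ··b··> t3
  t2 = (0 + 0) | b.0 | (0 + 0) → ··b··> t3
  t3 = (0 + 0) | 0 | (0 + 0) → (no moves)
Executing a from P (initial set {s0}):
  after a @ step 1: {s1}
  P completes σ.
Executing a from Q (initial set {t0}):
  after a @ step 1: no successor for Q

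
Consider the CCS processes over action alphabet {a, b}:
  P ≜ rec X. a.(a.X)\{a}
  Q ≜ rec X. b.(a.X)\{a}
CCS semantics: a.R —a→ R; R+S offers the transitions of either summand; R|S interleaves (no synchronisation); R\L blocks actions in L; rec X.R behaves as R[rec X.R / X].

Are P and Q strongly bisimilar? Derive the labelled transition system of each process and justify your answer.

not bisimilar

P's transition system — 2 states:
  u0 = rec X. a.(a.X)\{a} has moves -a-> u1
  u1 = (a.(rec X. a.(a.X)\{a}))\{a} has moves ·
Q's transition system — 2 states:
  v0 = rec X. b.(a.X)\{a} has moves -b-> v1
  v1 = (a.(rec X. b.(a.X)\{a}))\{a} has moves ·
Coarsest stable partition (strong bisimilarity classes):
  B0 = {u0}
  B1 = {u1, v1}
  B2 = {v0}
u0 ∈ B0, v0 ∈ B2 → different blocks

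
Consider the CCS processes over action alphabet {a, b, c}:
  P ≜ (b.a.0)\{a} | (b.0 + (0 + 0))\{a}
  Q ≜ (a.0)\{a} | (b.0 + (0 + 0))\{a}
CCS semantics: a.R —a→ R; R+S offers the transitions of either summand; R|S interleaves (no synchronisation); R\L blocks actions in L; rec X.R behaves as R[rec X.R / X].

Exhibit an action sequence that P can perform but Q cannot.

P's transition system — 4 states:
  u0 = (b.a.0)\{a} | (b.0 + (0 + 0))\{a} ⊢ ··b··> u1, ··b··> u2
  u1 = (a.0)\{a} | (b.0 + (0 + 0))\{a} ⊢ ··b··> u3
  u2 = (b.a.0)\{a} | 0\{a} ⊢ ··b··> u3
  u3 = (a.0)\{a} | 0\{a} ⊢ ·
Q's transition system — 2 states:
  v0 = (a.0)\{a} | (b.0 + (0 + 0))\{a} ⊢ ··b··> v1
  v1 = (a.0)\{a} | 0\{a} ⊢ ·
Trace ⟨bb⟩ through P, begin at {u0}:
  step 1 (b): {u1, u2}
  step 2 (b): {u3}
  P completes σ.
Trace ⟨bb⟩ through Q, begin at {v0}:
  step 1 (b): {v1}
  step 2 (b): ∅ (Q stuck)

bb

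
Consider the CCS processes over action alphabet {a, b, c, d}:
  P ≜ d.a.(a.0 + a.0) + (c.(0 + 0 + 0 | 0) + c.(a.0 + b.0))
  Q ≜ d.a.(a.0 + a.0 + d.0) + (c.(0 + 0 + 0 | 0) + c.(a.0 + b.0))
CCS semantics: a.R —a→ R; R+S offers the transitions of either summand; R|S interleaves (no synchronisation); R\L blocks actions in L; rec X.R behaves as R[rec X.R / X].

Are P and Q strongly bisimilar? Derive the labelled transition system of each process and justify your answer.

not bisimilar

LTS(P): 6 reachable states
  p0 = d.a.(a.0 + a.0) + (c.(0 + 0 + 0 | 0) + c.(a.0 + b.0)) → =c=> p1, =c=> p2, =d=> p3
  p1 = 0 + 0 + 0 | 0 → stopped
  p2 = a.0 + b.0 → =a=> p4, =b=> p4
  p3 = a.(a.0 + a.0) → =a=> p5
  p4 = 0 → stopped
  p5 = a.0 + a.0 → =a=> p4
LTS(Q): 6 reachable states
  q0 = d.a.(a.0 + a.0 + d.0) + (c.(0 + 0 + 0 | 0) + c.(a.0 + b.0)) → =c=> q1, =c=> q2, =d=> q3
  q1 = 0 + 0 + 0 | 0 → stopped
  q2 = a.0 + b.0 → =a=> q4, =b=> q4
  q3 = a.(a.0 + a.0 + d.0) → =a=> q5
  q4 = 0 → stopped
  q5 = a.0 + a.0 + d.0 → =a=> q4, =d=> q4
Partition-refinement fixed point:
  B0 = {p0}
  B1 = {p1, p4, q1, q4}
  B2 = {p2, q2}
  B3 = {p3}
  B4 = {p5}
  B5 = {q0}
  B6 = {q3}
  B7 = {q5}
p0 ∈ B0, q0 ∈ B5 → different blocks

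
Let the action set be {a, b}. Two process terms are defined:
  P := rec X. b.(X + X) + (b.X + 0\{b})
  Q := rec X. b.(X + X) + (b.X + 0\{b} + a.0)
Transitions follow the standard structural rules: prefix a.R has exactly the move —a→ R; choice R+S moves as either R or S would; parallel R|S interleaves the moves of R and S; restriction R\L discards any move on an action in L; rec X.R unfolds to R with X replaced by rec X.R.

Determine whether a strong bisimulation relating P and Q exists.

Reachable graph of P (2 states):
  m0 = rec X. b.(X + X) + (b.X + 0\{b}) ⊢ ··b··> m0, ··b··> m1
  m1 = (rec X. b.(X + X) + (b.X + 0\{b})) + (rec X. b.(X + X) + (b.X + 0\{b})) ⊢ ··b··> m0, ··b··> m1
Reachable graph of Q (3 states):
  n0 = rec X. b.(X + X) + (b.X + 0\{b} + a.0) ⊢ ··a··> n1, ··b··> n0, ··b··> n2
  n1 = 0 ⊢ ·
  n2 = (rec X. b.(X + X) + (b.X + 0\{b} + a.0)) + (rec X. b.(X + X) + (b.X + 0\{b} + a.0)) ⊢ ··a··> n1, ··b··> n0, ··b··> n2
Bisimilarity quotient blocks:
  B0 = {m0, m1}
  B1 = {n0, n2}
  B2 = {n1}
m0 ∈ B0, n0 ∈ B1 → different blocks

NO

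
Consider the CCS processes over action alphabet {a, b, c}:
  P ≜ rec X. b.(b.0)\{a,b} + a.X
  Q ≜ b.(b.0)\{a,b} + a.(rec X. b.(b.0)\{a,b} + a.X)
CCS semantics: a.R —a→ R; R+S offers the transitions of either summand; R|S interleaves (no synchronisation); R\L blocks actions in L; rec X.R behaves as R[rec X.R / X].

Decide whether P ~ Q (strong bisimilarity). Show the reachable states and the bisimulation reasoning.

P's transition system — 2 states:
  u0 = rec X. b.(b.0)\{a,b} + a.X :: =a=> u0, =b=> u1
  u1 = (b.0)\{a,b} :: deadlocked
Q's transition system — 3 states:
  v0 = b.(b.0)\{a,b} + a.(rec X. b.(b.0)\{a,b} + a.X) :: =a=> v1, =b=> v2
  v1 = rec X. b.(b.0)\{a,b} + a.X :: =a=> v1, =b=> v2
  v2 = (b.0)\{a,b} :: deadlocked
Coarsest stable partition (strong bisimilarity classes):
  B0 = {u0, v0, v1}
  B1 = {u1, v2}
u0 ∈ B0, v0 ∈ B0 → same block

P ~ Q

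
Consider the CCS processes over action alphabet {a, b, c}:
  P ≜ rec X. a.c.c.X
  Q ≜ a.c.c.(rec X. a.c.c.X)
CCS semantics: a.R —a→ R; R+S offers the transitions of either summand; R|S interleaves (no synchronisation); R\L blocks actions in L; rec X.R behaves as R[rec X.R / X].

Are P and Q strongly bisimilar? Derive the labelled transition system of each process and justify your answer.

Reachable graph of P (3 states):
  p0 = rec X. a.c.c.X has moves ··a··> p1
  p1 = c.c.(rec X. a.c.c.X) has moves ··c··> p2
  p2 = c.(rec X. a.c.c.X) has moves ··c··> p0
Reachable graph of Q (4 states):
  q0 = a.c.c.(rec X. a.c.c.X) has moves ··a··> q1
  q1 = c.c.(rec X. a.c.c.X) has moves ··c··> q2
  q2 = c.(rec X. a.c.c.X) has moves ··c··> q3
  q3 = rec X. a.c.c.X has moves ··a··> q1
Partition-refinement fixed point:
  B0 = {p0, q0, q3}
  B1 = {p1, q1}
  B2 = {p2, q2}
p0 ∈ B0, q0 ∈ B0 → same block

YES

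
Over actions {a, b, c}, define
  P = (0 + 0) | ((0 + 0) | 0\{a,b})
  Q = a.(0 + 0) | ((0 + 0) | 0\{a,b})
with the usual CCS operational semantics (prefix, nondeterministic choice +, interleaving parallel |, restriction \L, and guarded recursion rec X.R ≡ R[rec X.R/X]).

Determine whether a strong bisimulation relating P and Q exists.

not bisimilar

P's transition system — 1 states:
  s0 = (0 + 0) | ((0 + 0) | 0\{a,b}) | ∅
Q's transition system — 2 states:
  t0 = a.(0 + 0) | ((0 + 0) | 0\{a,b}) | -a-> t1
  t1 = (0 + 0) | ((0 + 0) | 0\{a,b}) | ∅
Bisimilarity quotient blocks:
  B0 = {s0, t1}
  B1 = {t0}
s0 ∈ B0, t0 ∈ B1 → different blocks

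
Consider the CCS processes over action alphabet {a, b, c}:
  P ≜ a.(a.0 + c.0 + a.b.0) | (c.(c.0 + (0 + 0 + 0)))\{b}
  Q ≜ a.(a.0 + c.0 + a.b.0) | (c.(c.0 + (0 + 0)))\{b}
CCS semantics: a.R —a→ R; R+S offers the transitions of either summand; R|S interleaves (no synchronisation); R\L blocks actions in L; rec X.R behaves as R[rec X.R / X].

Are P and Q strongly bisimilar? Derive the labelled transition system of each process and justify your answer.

P ~ Q

P's transition system — 12 states:
  p0 = a.(a.0 + c.0 + a.b.0) | (c.(c.0 + (0 + 0 + 0)))\{b} | -a-> p1, -c-> p2
  p1 = (a.0 + c.0 + a.b.0) | (c.(c.0 + (0 + 0 + 0)))\{b} | -a-> p3, -a-> p4, -c-> p3, -c-> p5
  p2 = a.(a.0 + c.0 + a.b.0) | (c.0 + (0 + 0 + 0))\{b} | -a-> p5, -c-> p6
  p3 = 0 | (c.(c.0 + (0 + 0 + 0)))\{b} | -c-> p7
  p4 = b.0 | (c.(c.0 + (0 + 0 + 0)))\{b} | -b-> p3, -c-> p8
  p5 = (a.0 + c.0 + a.b.0) | (c.0 + (0 + 0 + 0))\{b} | -a-> p7, -a-> p8, -c-> p7, -c-> p9
  p6 = a.(a.0 + c.0 + a.b.0) | 0\{b} | -a-> p9
  p7 = 0 | (c.0 + (0 + 0 + 0))\{b} | -c-> p10
  p8 = b.0 | (c.0 + (0 + 0 + 0))\{b} | -b-> p7, -c-> p11
  p9 = (a.0 + c.0 + a.b.0) | 0\{b} | -a-> p10, -a-> p11, -c-> p10
  p10 = 0 | 0\{b} | ·
  p11 = b.0 | 0\{b} | -b-> p10
Q's transition system — 12 states:
  q0 = a.(a.0 + c.0 + a.b.0) | (c.(c.0 + (0 + 0)))\{b} | -a-> q1, -c-> q2
  q1 = (a.0 + c.0 + a.b.0) | (c.(c.0 + (0 + 0)))\{b} | -a-> q3, -a-> q4, -c-> q3, -c-> q5
  q2 = a.(a.0 + c.0 + a.b.0) | (c.0 + (0 + 0))\{b} | -a-> q5, -c-> q6
  q3 = 0 | (c.(c.0 + (0 + 0)))\{b} | -c-> q7
  q4 = b.0 | (c.(c.0 + (0 + 0)))\{b} | -b-> q3, -c-> q8
  q5 = (a.0 + c.0 + a.b.0) | (c.0 + (0 + 0))\{b} | -a-> q7, -a-> q8, -c-> q7, -c-> q9
  q6 = a.(a.0 + c.0 + a.b.0) | 0\{b} | -a-> q9
  q7 = 0 | (c.0 + (0 + 0))\{b} | -c-> q10
  q8 = b.0 | (c.0 + (0 + 0))\{b} | -b-> q7, -c-> q11
  q9 = (a.0 + c.0 + a.b.0) | 0\{b} | -a-> q10, -a-> q11, -c-> q10
  q10 = 0 | 0\{b} | ·
  q11 = b.0 | 0\{b} | -b-> q10
Coarsest stable partition (strong bisimilarity classes):
  B0 = {p0, q0}
  B1 = {p1, q1}
  B2 = {p4, q4}
  B3 = {p3, q3}
  B4 = {p7, q7}
  B5 = {p10, q10}
  B6 = {p8, q8}
  B7 = {p11, q11}
  B8 = {p5, q5}
  B9 = {p9, q9}
  B10 = {p2, q2}
  B11 = {p6, q6}
p0 ∈ B0, q0 ∈ B0 → same block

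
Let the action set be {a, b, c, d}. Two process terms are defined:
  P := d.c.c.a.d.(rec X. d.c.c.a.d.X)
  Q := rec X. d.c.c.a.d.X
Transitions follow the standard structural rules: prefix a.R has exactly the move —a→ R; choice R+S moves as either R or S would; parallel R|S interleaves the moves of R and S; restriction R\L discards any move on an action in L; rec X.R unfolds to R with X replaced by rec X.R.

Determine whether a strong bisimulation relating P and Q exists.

LTS(P): 6 reachable states
  p0 = d.c.c.a.d.(rec X. d.c.c.a.d.X) ⊢ --d--▸ p1
  p1 = c.c.a.d.(rec X. d.c.c.a.d.X) ⊢ --c--▸ p2
  p2 = c.a.d.(rec X. d.c.c.a.d.X) ⊢ --c--▸ p3
  p3 = a.d.(rec X. d.c.c.a.d.X) ⊢ --a--▸ p4
  p4 = d.(rec X. d.c.c.a.d.X) ⊢ --d--▸ p5
  p5 = rec X. d.c.c.a.d.X ⊢ --d--▸ p1
LTS(Q): 5 reachable states
  q0 = rec X. d.c.c.a.d.X ⊢ --d--▸ q1
  q1 = c.c.a.d.(rec X. d.c.c.a.d.X) ⊢ --c--▸ q2
  q2 = c.a.d.(rec X. d.c.c.a.d.X) ⊢ --c--▸ q3
  q3 = a.d.(rec X. d.c.c.a.d.X) ⊢ --a--▸ q4
  q4 = d.(rec X. d.c.c.a.d.X) ⊢ --d--▸ q0
Partition-refinement fixed point:
  B0 = {p0, p5, q0}
  B1 = {p1, q1}
  B2 = {p2, q2}
  B3 = {p3, q3}
  B4 = {p4, q4}
p0 ∈ B0, q0 ∈ B0 → same block

P ~ Q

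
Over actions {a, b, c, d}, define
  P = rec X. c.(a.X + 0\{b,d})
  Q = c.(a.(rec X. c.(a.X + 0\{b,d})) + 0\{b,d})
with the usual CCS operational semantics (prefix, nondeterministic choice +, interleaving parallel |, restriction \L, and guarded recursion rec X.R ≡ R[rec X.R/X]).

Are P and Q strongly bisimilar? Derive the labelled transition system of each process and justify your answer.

LTS(P): 2 reachable states
  m0 = rec X. c.(a.X + 0\{b,d}) ⊢ -c-> m1
  m1 = a.(rec X. c.(a.X + 0\{b,d})) + 0\{b,d} ⊢ -a-> m0
LTS(Q): 3 reachable states
  n0 = c.(a.(rec X. c.(a.X + 0\{b,d})) + 0\{b,d}) ⊢ -c-> n1
  n1 = a.(rec X. c.(a.X + 0\{b,d})) + 0\{b,d} ⊢ -a-> n2
  n2 = rec X. c.(a.X + 0\{b,d}) ⊢ -c-> n1
Bisimilarity quotient blocks:
  B0 = {m0, n0, n2}
  B1 = {m1, n1}
m0 ∈ B0, n0 ∈ B0 → same block

YES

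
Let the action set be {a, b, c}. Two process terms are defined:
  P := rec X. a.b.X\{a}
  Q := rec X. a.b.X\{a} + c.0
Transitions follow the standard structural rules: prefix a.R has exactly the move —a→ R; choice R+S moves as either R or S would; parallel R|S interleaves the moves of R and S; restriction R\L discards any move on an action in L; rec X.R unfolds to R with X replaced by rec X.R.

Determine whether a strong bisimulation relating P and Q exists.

P's transition system — 3 states:
  m0 = rec X. a.b.X\{a} :: =a=> m1
  m1 = b.(rec X. a.b.X\{a})\{a} :: =b=> m2
  m2 = (rec X. a.b.X\{a})\{a} :: deadlocked
Q's transition system — 5 states:
  n0 = rec X. a.b.X\{a} + c.0 :: =a=> n1, =c=> n2
  n1 = b.(rec X. a.b.X\{a} + c.0)\{a} :: =b=> n3
  n2 = 0 :: deadlocked
  n3 = (rec X. a.b.X\{a} + c.0)\{a} :: =c=> n4
  n4 = 0\{a} :: deadlocked
Coarsest stable partition (strong bisimilarity classes):
  B0 = {m0}
  B1 = {m1}
  B2 = {m2, n2, n4}
  B3 = {n0}
  B4 = {n1}
  B5 = {n3}
m0 ∈ B0, n0 ∈ B3 → different blocks

P ≁ Q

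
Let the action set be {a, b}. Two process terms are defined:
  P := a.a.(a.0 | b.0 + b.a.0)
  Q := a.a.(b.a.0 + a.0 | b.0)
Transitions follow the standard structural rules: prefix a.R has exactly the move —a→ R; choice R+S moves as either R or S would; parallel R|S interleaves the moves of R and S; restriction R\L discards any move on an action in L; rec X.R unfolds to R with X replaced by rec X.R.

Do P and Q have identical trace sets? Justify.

traces(P) = traces(Q)

P's transition system — 8 states:
  s0 = a.a.(a.0 | b.0 + b.a.0) :: =a=> s1
  s1 = a.(a.0 | b.0 + b.a.0) :: =a=> s2
  s2 = a.0 | b.0 + b.a.0 :: =a=> s3, =b=> s4, =b=> s5
  s3 = 0 | b.0 :: =b=> s6
  s4 = a.0 :: =a=> s7
  s5 = a.0 | 0 :: =a=> s6
  s6 = 0 | 0 :: stopped
  s7 = 0 :: stopped
Q's transition system — 8 states:
  t0 = a.a.(b.a.0 + a.0 | b.0) :: =a=> t1
  t1 = a.(b.a.0 + a.0 | b.0) :: =a=> t2
  t2 = b.a.0 + a.0 | b.0 :: =a=> t3, =b=> t4, =b=> t5
  t3 = 0 | b.0 :: =b=> t6
  t4 = a.0 :: =a=> t7
  t5 = a.0 | 0 :: =a=> t6
  t6 = 0 | 0 :: stopped
  t7 = 0 :: stopped
Partition-refinement fixed point:
  B0 = {s0, t0}
  B1 = {s1, t1}
  B2 = {s2, t2}
  B3 = {s3, t3}
  B4 = {s6, s7, t6, t7}
  B5 = {s4, s5, t4, t5}
s0 ∈ B0, t0 ∈ B0 → same block
Bisimilar ⇒ trace-equivalent.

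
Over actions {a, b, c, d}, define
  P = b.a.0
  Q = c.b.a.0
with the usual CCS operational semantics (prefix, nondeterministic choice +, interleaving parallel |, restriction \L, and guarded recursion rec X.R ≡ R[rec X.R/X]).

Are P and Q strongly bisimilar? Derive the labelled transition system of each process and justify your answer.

LTS(P): 3 reachable states
  u0 = b.a.0 has moves -b-> u1
  u1 = a.0 has moves -a-> u2
  u2 = 0 has moves (no moves)
LTS(Q): 4 reachable states
  v0 = c.b.a.0 has moves -c-> v1
  v1 = b.a.0 has moves -b-> v2
  v2 = a.0 has moves -a-> v3
  v3 = 0 has moves (no moves)
Partition-refinement fixed point:
  B0 = {u0, v1}
  B1 = {u1, v2}
  B2 = {u2, v3}
  B3 = {v0}
u0 ∈ B0, v0 ∈ B3 → different blocks

NO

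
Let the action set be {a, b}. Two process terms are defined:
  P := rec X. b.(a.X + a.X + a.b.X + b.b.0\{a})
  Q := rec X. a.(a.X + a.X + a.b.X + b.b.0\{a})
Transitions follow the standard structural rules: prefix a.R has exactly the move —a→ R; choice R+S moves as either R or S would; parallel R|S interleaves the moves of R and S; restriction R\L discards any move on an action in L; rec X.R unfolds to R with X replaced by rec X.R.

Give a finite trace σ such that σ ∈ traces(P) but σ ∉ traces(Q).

Reachable graph of P (5 states):
  s0 = rec X. b.(a.X + a.X + a.b.X + b.b.0\{a}) ⊢ ··b··> s1
  s1 = a.(rec X. b.(a.X + a.X + a.b.X + b.b.0\{a})) + a.(rec X. b.(a.X + a.X + a.b.X + b.b.0\{a})) + a.b.(rec X. b.(a.X + a.X + a.b.X + b.b.0\{a})) + b.b.0\{a} ⊢ ··a··> s0, ··a··> s2, ··b··> s3
  s2 = b.(rec X. b.(a.X + a.X + a.b.X + b.b.0\{a})) ⊢ ··b··> s0
  s3 = b.0\{a} ⊢ ··b··> s4
  s4 = 0\{a} ⊢ (no moves)
Reachable graph of Q (5 states):
  t0 = rec X. a.(a.X + a.X + a.b.X + b.b.0\{a}) ⊢ ··a··> t1
  t1 = a.(rec X. a.(a.X + a.X + a.b.X + b.b.0\{a})) + a.(rec X. a.(a.X + a.X + a.b.X + b.b.0\{a})) + a.b.(rec X. a.(a.X + a.X + a.b.X + b.b.0\{a})) + b.b.0\{a} ⊢ ··a··> t0, ··a··> t2, ··b··> t3
  t2 = b.(rec X. a.(a.X + a.X + a.b.X + b.b.0\{a})) ⊢ ··b··> t0
  t3 = b.0\{a} ⊢ ··b··> t4
  t4 = 0\{a} ⊢ (no moves)
Executing b from P (initial set {s0}):
  after b @ step 1: {s1}
  — P admits the full trace.
Executing b from Q (initial set {t0}):
  after b @ step 1: ∅ (Q stuck)

b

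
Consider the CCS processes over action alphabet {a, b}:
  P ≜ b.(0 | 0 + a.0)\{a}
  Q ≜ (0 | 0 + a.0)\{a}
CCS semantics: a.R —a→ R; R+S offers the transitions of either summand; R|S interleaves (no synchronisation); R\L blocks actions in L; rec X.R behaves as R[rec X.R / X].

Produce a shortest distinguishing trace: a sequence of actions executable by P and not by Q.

Reachable graph of P (2 states):
  u0 = b.(0 | 0 + a.0)\{a} | --b--▸ u1
  u1 = (0 | 0 + a.0)\{a} | deadlocked
Reachable graph of Q (1 states):
  v0 = (0 | 0 + a.0)\{a} | deadlocked
Trace ⟨b⟩ through P, begin at {u0}:
  step 1 (b): {u1}
  — P admits the full trace.
Trace ⟨b⟩ through Q, begin at {v0}:
  step 1 (b): ∅ (Q stuck)

b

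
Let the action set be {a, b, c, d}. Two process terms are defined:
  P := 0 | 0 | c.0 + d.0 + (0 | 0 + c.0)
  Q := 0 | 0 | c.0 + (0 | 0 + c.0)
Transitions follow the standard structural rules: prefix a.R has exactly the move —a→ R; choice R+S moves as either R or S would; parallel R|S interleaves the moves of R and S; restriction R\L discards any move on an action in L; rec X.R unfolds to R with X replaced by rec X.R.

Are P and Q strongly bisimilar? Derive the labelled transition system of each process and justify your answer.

P's transition system — 3 states:
  s0 = 0 | 0 | c.0 + d.0 + (0 | 0 + c.0) | --c--▸ s1, --c--▸ s2, --d--▸ s1
  s1 = 0 | (no moves)
  s2 = 0 | 0 | 0 | (no moves)
Q's transition system — 3 states:
  t0 = 0 | 0 | c.0 + (0 | 0 + c.0) | --c--▸ t1, --c--▸ t2
  t1 = 0 | (no moves)
  t2 = 0 | 0 | 0 | (no moves)
Bisimilarity quotient blocks:
  B0 = {s0}
  B1 = {s1, s2, t1, t2}
  B2 = {t0}
s0 ∈ B0, t0 ∈ B2 → different blocks

P ≁ Q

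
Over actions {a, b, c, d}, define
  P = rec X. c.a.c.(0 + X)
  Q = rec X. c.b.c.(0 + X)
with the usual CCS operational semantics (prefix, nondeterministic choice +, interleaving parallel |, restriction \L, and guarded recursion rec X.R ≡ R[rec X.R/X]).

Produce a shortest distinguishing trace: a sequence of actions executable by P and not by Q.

LTS(P): 4 reachable states
  s0 = rec X. c.a.c.(0 + X) → =c=> s1
  s1 = a.c.(0 + (rec X. c.a.c.(0 + X))) → =a=> s2
  s2 = c.(0 + (rec X. c.a.c.(0 + X))) → =c=> s3
  s3 = 0 + (rec X. c.a.c.(0 + X)) → =c=> s1
LTS(Q): 4 reachable states
  t0 = rec X. c.b.c.(0 + X) → =c=> t1
  t1 = b.c.(0 + (rec X. c.b.c.(0 + X))) → =b=> t2
  t2 = c.(0 + (rec X. c.b.c.(0 + X))) → =c=> t3
  t3 = 0 + (rec X. c.b.c.(0 + X)) → =c=> t1
Run σ = ⟨ca⟩ on P: start {s0}
  after c @ step 1: {s1}
  after a @ step 2: {s2}
  P completes σ.
Run σ = ⟨ca⟩ on Q: start {t0}
  after c @ step 1: {t1}
  after a @ step 2: ∅  — Q cannot continue

ca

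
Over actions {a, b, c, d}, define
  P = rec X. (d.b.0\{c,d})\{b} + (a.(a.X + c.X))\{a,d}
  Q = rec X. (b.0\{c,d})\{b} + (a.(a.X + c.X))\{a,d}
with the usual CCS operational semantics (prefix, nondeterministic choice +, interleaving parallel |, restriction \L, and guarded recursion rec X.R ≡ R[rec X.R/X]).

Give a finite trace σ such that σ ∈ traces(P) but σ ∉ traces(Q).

d

P's transition system — 2 states:
  u0 = rec X. (d.b.0\{c,d})\{b} + (a.(a.X + c.X))\{a,d} :: =d=> u1
  u1 = (b.0\{c,d})\{b} :: (no moves)
Q's transition system — 1 states:
  v0 = rec X. (b.0\{c,d})\{b} + (a.(a.X + c.X))\{a,d} :: (no moves)
Run σ = ⟨d⟩ on P: start {u0}
  step 1 (d): {u1}
  P completes σ.
Run σ = ⟨d⟩ on Q: start {v0}
  step 1 (d): ∅ (Q stuck)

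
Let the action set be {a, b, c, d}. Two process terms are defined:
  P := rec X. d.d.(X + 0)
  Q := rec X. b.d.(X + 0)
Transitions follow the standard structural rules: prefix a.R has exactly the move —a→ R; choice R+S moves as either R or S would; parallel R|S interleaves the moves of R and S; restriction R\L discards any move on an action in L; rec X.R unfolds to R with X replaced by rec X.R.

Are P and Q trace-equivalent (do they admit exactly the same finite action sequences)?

traces(P) ≠ traces(Q) — witness ⟨d⟩

P's transition system — 3 states:
  u0 = rec X. d.d.(X + 0) :: --d--▸ u1
  u1 = d.((rec X. d.d.(X + 0)) + 0) :: --d--▸ u2
  u2 = (rec X. d.d.(X + 0)) + 0 :: --d--▸ u1
Q's transition system — 3 states:
  v0 = rec X. b.d.(X + 0) :: --b--▸ v1
  v1 = d.((rec X. b.d.(X + 0)) + 0) :: --d--▸ v2
  v2 = (rec X. b.d.(X + 0)) + 0 :: --b--▸ v1
Trace ⟨d⟩ through P, begin at {u0}:
  [1] d ⇒ {u1}
  P completes σ.
Trace ⟨d⟩ through Q, begin at {v0}:
  [1] d ⇒ no successor for Q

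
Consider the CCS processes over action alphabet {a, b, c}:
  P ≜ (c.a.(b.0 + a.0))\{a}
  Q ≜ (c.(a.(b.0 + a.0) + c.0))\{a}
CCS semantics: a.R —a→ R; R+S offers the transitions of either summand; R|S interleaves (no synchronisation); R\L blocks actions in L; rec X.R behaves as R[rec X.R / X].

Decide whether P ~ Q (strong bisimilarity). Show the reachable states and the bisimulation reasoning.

Reachable graph of P (2 states):
  p0 = (c.a.(b.0 + a.0))\{a} → --c--▸ p1
  p1 = (a.(b.0 + a.0))\{a} → (no moves)
Reachable graph of Q (3 states):
  q0 = (c.(a.(b.0 + a.0) + c.0))\{a} → --c--▸ q1
  q1 = (a.(b.0 + a.0) + c.0)\{a} → --c--▸ q2
  q2 = 0\{a} → (no moves)
Coarsest stable partition (strong bisimilarity classes):
  B0 = {p0, q1}
  B1 = {p1, q2}
  B2 = {q0}
p0 ∈ B0, q0 ∈ B2 → different blocks

not bisimilar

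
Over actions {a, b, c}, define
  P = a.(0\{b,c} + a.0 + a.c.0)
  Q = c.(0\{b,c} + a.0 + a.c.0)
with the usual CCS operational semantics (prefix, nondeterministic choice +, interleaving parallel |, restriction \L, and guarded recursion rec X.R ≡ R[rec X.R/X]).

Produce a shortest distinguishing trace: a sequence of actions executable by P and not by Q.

a

LTS(P): 4 reachable states
  m0 = a.(0\{b,c} + a.0 + a.c.0) :: --a--▸ m1
  m1 = 0\{b,c} + a.0 + a.c.0 :: --a--▸ m2, --a--▸ m3
  m2 = 0 :: deadlocked
  m3 = c.0 :: --c--▸ m2
LTS(Q): 4 reachable states
  n0 = c.(0\{b,c} + a.0 + a.c.0) :: --c--▸ n1
  n1 = 0\{b,c} + a.0 + a.c.0 :: --a--▸ n2, --a--▸ n3
  n2 = 0 :: deadlocked
  n3 = c.0 :: --c--▸ n2
Executing a from P (initial set {m0}):
  step 1 (a): {m1}
  ✓ P
Executing a from Q (initial set {n0}):
  step 1 (a): ∅  — Q cannot continue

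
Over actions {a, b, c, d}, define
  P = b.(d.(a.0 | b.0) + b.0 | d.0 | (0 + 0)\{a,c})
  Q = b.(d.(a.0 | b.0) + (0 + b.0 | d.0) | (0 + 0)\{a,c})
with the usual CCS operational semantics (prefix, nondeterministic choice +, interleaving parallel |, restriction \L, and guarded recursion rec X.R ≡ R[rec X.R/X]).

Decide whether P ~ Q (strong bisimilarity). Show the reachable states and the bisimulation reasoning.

LTS(P): 9 reachable states
  s0 = b.(d.(a.0 | b.0) + b.0 | d.0 | (0 + 0)\{a,c}) ⊢ —b→ s1
  s1 = d.(a.0 | b.0) + b.0 | d.0 | (0 + 0)\{a,c} ⊢ —b→ s2, —d→ s3, —d→ s4
  s2 = 0 | d.0 | (0 + 0)\{a,c} ⊢ —d→ s5
  s3 = a.0 | b.0 ⊢ —a→ s6, —b→ s7
  s4 = b.0 | 0 | (0 + 0)\{a,c} ⊢ —b→ s5
  s5 = 0 | 0 | (0 + 0)\{a,c} ⊢ (no moves)
  s6 = 0 | b.0 ⊢ —b→ s8
  s7 = a.0 | 0 ⊢ —a→ s8
  s8 = 0 | 0 ⊢ (no moves)
LTS(Q): 9 reachable states
  t0 = b.(d.(a.0 | b.0) + (0 + b.0 | d.0) | (0 + 0)\{a,c}) ⊢ —b→ t1
  t1 = d.(a.0 | b.0) + (0 + b.0 | d.0) | (0 + 0)\{a,c} ⊢ —b→ t2, —d→ t3, —d→ t4
  t2 = 0 | d.0 | (0 + 0)\{a,c} ⊢ —d→ t5
  t3 = a.0 | b.0 ⊢ —a→ t6, —b→ t7
  t4 = b.0 | 0 | (0 + 0)\{a,c} ⊢ —b→ t5
  t5 = 0 | 0 | (0 + 0)\{a,c} ⊢ (no moves)
  t6 = 0 | b.0 ⊢ —b→ t8
  t7 = a.0 | 0 ⊢ —a→ t8
  t8 = 0 | 0 ⊢ (no moves)
Partition-refinement fixed point:
  B0 = {s0, t0}
  B1 = {s1, t1}
  B2 = {s2, t2}
  B3 = {s5, s8, t5, t8}
  B4 = {s4, s6, t4, t6}
  B5 = {s3, t3}
  B6 = {s7, t7}
s0 ∈ B0, t0 ∈ B0 → same block

YES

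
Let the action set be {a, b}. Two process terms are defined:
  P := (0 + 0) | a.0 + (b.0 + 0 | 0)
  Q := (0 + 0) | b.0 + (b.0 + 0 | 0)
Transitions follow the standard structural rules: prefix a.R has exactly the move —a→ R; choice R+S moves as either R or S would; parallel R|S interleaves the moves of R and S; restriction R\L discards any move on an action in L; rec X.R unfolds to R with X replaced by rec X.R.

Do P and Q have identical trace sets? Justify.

traces(P) ≠ traces(Q) — witness ⟨a⟩

P's transition system — 3 states:
  p0 = (0 + 0) | a.0 + (b.0 + 0 | 0) :: =a=> p1, =b=> p2
  p1 = (0 + 0) | 0 :: stopped
  p2 = 0 :: stopped
Q's transition system — 3 states:
  q0 = (0 + 0) | b.0 + (b.0 + 0 | 0) :: =b=> q1, =b=> q2
  q1 = (0 + 0) | 0 :: stopped
  q2 = 0 :: stopped
Executing a from P (initial set {p0}):
  step 1 (a): {p1}
  — P admits the full trace.
Executing a from Q (initial set {q0}):
  step 1 (a): ∅  — Q cannot continue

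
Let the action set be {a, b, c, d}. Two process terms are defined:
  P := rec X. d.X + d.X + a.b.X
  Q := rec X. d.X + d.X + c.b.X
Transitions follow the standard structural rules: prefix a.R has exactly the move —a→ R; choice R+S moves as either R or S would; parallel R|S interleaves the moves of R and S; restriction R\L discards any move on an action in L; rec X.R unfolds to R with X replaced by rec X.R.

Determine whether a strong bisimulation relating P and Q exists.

NO

LTS(P): 2 reachable states
  m0 = rec X. d.X + d.X + a.b.X → ··a··> m1, ··d··> m0
  m1 = b.(rec X. d.X + d.X + a.b.X) → ··b··> m0
LTS(Q): 2 reachable states
  n0 = rec X. d.X + d.X + c.b.X → ··c··> n1, ··d··> n0
  n1 = b.(rec X. d.X + d.X + c.b.X) → ··b··> n0
Partition-refinement fixed point:
  B0 = {m0}
  B1 = {m1}
  B2 = {n0}
  B3 = {n1}
m0 ∈ B0, n0 ∈ B2 → different blocks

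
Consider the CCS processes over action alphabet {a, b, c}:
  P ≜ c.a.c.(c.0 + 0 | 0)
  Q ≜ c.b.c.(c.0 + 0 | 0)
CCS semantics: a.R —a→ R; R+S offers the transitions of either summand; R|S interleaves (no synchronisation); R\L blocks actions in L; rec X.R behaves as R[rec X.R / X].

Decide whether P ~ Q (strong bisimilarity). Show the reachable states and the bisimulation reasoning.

P ≁ Q

Reachable graph of P (5 states):
  p0 = c.a.c.(c.0 + 0 | 0) ⊢ ··c··> p1
  p1 = a.c.(c.0 + 0 | 0) ⊢ ··a··> p2
  p2 = c.(c.0 + 0 | 0) ⊢ ··c··> p3
  p3 = c.0 + 0 | 0 ⊢ ··c··> p4
  p4 = 0 ⊢ stopped
Reachable graph of Q (5 states):
  q0 = c.b.c.(c.0 + 0 | 0) ⊢ ··c··> q1
  q1 = b.c.(c.0 + 0 | 0) ⊢ ··b··> q2
  q2 = c.(c.0 + 0 | 0) ⊢ ··c··> q3
  q3 = c.0 + 0 | 0 ⊢ ··c··> q4
  q4 = 0 ⊢ stopped
Partition-refinement fixed point:
  B0 = {p0}
  B1 = {p1}
  B2 = {p2, q2}
  B3 = {p3, q3}
  B4 = {p4, q4}
  B5 = {q0}
  B6 = {q1}
p0 ∈ B0, q0 ∈ B5 → different blocks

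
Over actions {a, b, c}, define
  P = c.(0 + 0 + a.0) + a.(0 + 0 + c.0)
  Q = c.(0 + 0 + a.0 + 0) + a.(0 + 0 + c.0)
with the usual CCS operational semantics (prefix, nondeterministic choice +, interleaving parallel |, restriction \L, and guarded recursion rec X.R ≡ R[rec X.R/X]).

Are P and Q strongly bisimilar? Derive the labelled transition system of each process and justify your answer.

YES

LTS(P): 4 reachable states
  u0 = c.(0 + 0 + a.0) + a.(0 + 0 + c.0) :: =a=> u1, =c=> u2
  u1 = 0 + 0 + c.0 :: =c=> u3
  u2 = 0 + 0 + a.0 :: =a=> u3
  u3 = 0 :: ∅
LTS(Q): 4 reachable states
  v0 = c.(0 + 0 + a.0 + 0) + a.(0 + 0 + c.0) :: =a=> v1, =c=> v2
  v1 = 0 + 0 + c.0 :: =c=> v3
  v2 = 0 + 0 + a.0 + 0 :: =a=> v3
  v3 = 0 :: ∅
Partition-refinement fixed point:
  B0 = {u0, v0}
  B1 = {u2, v2}
  B2 = {u3, v3}
  B3 = {u1, v1}
u0 ∈ B0, v0 ∈ B0 → same block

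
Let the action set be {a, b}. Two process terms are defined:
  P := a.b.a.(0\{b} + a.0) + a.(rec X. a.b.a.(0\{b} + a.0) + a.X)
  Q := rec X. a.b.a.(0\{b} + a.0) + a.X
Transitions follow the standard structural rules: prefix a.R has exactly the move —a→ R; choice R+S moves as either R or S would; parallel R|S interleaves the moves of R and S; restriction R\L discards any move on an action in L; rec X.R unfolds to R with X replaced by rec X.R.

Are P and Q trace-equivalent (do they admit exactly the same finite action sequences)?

P's transition system — 6 states:
  u0 = a.b.a.(0\{b} + a.0) + a.(rec X. a.b.a.(0\{b} + a.0) + a.X) ⊢ —a→ u1, —a→ u2
  u1 = b.a.(0\{b} + a.0) ⊢ —b→ u3
  u2 = rec X. a.b.a.(0\{b} + a.0) + a.X ⊢ —a→ u1, —a→ u2
  u3 = a.(0\{b} + a.0) ⊢ —a→ u4
  u4 = 0\{b} + a.0 ⊢ —a→ u5
  u5 = 0 ⊢ ·
Q's transition system — 5 states:
  v0 = rec X. a.b.a.(0\{b} + a.0) + a.X ⊢ —a→ v0, —a→ v1
  v1 = b.a.(0\{b} + a.0) ⊢ —b→ v2
  v2 = a.(0\{b} + a.0) ⊢ —a→ v3
  v3 = 0\{b} + a.0 ⊢ —a→ v4
  v4 = 0 ⊢ ·
Bisimilarity quotient blocks:
  B0 = {u0, u2, v0}
  B1 = {u1, v1}
  B2 = {u3, v2}
  B3 = {u4, v3}
  B4 = {u5, v4}
u0 ∈ B0, v0 ∈ B0 → same block
Bisimilar ⇒ trace-equivalent.

YES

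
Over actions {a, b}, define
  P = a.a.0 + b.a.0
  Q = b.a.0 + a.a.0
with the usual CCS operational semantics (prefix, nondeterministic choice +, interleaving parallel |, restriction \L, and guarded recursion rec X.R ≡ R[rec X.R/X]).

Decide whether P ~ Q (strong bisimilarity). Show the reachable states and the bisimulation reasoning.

YES

Reachable graph of P (3 states):
  s0 = a.a.0 + b.a.0 → =a=> s1, =b=> s1
  s1 = a.0 → =a=> s2
  s2 = 0 → ·
Reachable graph of Q (3 states):
  t0 = b.a.0 + a.a.0 → =a=> t1, =b=> t1
  t1 = a.0 → =a=> t2
  t2 = 0 → ·
Coarsest stable partition (strong bisimilarity classes):
  B0 = {s0, t0}
  B1 = {s1, t1}
  B2 = {s2, t2}
s0 ∈ B0, t0 ∈ B0 → same block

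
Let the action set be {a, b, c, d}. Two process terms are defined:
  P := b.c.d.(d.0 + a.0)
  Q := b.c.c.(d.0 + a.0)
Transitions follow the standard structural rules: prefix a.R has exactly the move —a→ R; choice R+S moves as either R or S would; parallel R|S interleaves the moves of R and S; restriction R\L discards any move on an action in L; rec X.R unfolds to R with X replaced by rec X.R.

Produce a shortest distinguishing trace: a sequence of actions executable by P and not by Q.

Reachable graph of P (5 states):
  p0 = b.c.d.(d.0 + a.0) | -b-> p1
  p1 = c.d.(d.0 + a.0) | -c-> p2
  p2 = d.(d.0 + a.0) | -d-> p3
  p3 = d.0 + a.0 | -a-> p4, -d-> p4
  p4 = 0 | deadlocked
Reachable graph of Q (5 states):
  q0 = b.c.c.(d.0 + a.0) | -b-> q1
  q1 = c.c.(d.0 + a.0) | -c-> q2
  q2 = c.(d.0 + a.0) | -c-> q3
  q3 = d.0 + a.0 | -a-> q4, -d-> q4
  q4 = 0 | deadlocked
Trace ⟨bcd⟩ through P, begin at {p0}:
  step 1 (b): {p1}
  step 2 (c): {p2}
  step 3 (d): {p3}
  — P admits the full trace.
Trace ⟨bcd⟩ through Q, begin at {q0}:
  step 1 (b): {q1}
  step 2 (c): {q2}
  step 3 (d): ∅  — Q cannot continue

bcd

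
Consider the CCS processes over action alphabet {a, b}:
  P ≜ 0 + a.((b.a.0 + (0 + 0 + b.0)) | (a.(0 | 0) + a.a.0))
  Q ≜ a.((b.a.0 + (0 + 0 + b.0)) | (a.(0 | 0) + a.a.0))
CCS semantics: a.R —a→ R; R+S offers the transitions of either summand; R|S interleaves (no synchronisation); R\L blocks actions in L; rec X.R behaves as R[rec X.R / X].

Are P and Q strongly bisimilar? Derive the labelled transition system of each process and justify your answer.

bisimilar

Reachable graph of P (13 states):
  s0 = 0 + a.((b.a.0 + (0 + 0 + b.0)) | (a.(0 | 0) + a.a.0)) has moves =a=> s1
  s1 = (b.a.0 + (0 + 0 + b.0)) | (a.(0 | 0) + a.a.0) has moves =a=> s2, =a=> s3, =b=> s4, =b=> s5
  s2 = (b.a.0 + (0 + 0 + b.0)) | (0 | 0) has moves =b=> s6, =b=> s7
  s3 = (b.a.0 + (0 + 0 + b.0)) | a.0 has moves =a=> s8, =b=> s10, =b=> s9
  s4 = 0 | (a.(0 | 0) + a.a.0) has moves =a=> s6, =a=> s9
  s5 = a.0 | (a.(0 | 0) + a.a.0) has moves =a=> s10, =a=> s4, =a=> s7
  s6 = 0 | (0 | 0) has moves (no moves)
  s7 = a.0 | (0 | 0) has moves =a=> s6
  s8 = (b.a.0 + (0 + 0 + b.0)) | 0 has moves =b=> s11, =b=> s12
  s9 = 0 | a.0 has moves =a=> s11
  s10 = a.0 | a.0 has moves =a=> s12, =a=> s9
  s11 = 0 | 0 has moves (no moves)
  s12 = a.0 | 0 has moves =a=> s11
Reachable graph of Q (13 states):
  t0 = a.((b.a.0 + (0 + 0 + b.0)) | (a.(0 | 0) + a.a.0)) has moves =a=> t1
  t1 = (b.a.0 + (0 + 0 + b.0)) | (a.(0 | 0) + a.a.0) has moves =a=> t2, =a=> t3, =b=> t4, =b=> t5
  t2 = (b.a.0 + (0 + 0 + b.0)) | (0 | 0) has moves =b=> t6, =b=> t7
  t3 = (b.a.0 + (0 + 0 + b.0)) | a.0 has moves =a=> t8, =b=> t10, =b=> t9
  t4 = 0 | (a.(0 | 0) + a.a.0) has moves =a=> t6, =a=> t9
  t5 = a.0 | (a.(0 | 0) + a.a.0) has moves =a=> t10, =a=> t4, =a=> t7
  t6 = 0 | (0 | 0) has moves (no moves)
  t7 = a.0 | (0 | 0) has moves =a=> t6
  t8 = (b.a.0 + (0 + 0 + b.0)) | 0 has moves =b=> t11, =b=> t12
  t9 = 0 | a.0 has moves =a=> t11
  t10 = a.0 | a.0 has moves =a=> t12, =a=> t9
  t11 = 0 | 0 has moves (no moves)
  t12 = a.0 | 0 has moves =a=> t11
Coarsest stable partition (strong bisimilarity classes):
  B0 = {s0, t0}
  B1 = {s1, t1}
  B2 = {s5, t5}
  B3 = {s12, s7, s9, t12, t7, t9}
  B4 = {s11, s6, t11, t6}
  B5 = {s4, t4}
  B6 = {s10, t10}
  B7 = {s2, s8, t2, t8}
  B8 = {s3, t3}
s0 ∈ B0, t0 ∈ B0 → same block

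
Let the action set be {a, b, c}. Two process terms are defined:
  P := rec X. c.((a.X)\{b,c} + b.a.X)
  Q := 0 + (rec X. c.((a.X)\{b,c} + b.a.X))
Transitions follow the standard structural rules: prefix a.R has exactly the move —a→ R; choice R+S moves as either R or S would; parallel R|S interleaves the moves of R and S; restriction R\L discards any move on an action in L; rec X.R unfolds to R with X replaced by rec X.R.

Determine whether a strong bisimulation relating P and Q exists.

P ~ Q

LTS(P): 4 reachable states
  s0 = rec X. c.((a.X)\{b,c} + b.a.X) → -c-> s1
  s1 = (a.(rec X. c.((a.X)\{b,c} + b.a.X)))\{b,c} + b.a.(rec X. c.((a.X)\{b,c} + b.a.X)) → -a-> s2, -b-> s3
  s2 = (rec X. c.((a.X)\{b,c} + b.a.X))\{b,c} → stopped
  s3 = a.(rec X. c.((a.X)\{b,c} + b.a.X)) → -a-> s0
LTS(Q): 5 reachable states
  t0 = 0 + (rec X. c.((a.X)\{b,c} + b.a.X)) → -c-> t1
  t1 = (a.(rec X. c.((a.X)\{b,c} + b.a.X)))\{b,c} + b.a.(rec X. c.((a.X)\{b,c} + b.a.X)) → -a-> t2, -b-> t3
  t2 = (rec X. c.((a.X)\{b,c} + b.a.X))\{b,c} → stopped
  t3 = a.(rec X. c.((a.X)\{b,c} + b.a.X)) → -a-> t4
  t4 = rec X. c.((a.X)\{b,c} + b.a.X) → -c-> t1
Bisimilarity quotient blocks:
  B0 = {s0, t0, t4}
  B1 = {s1, t1}
  B2 = {s2, t2}
  B3 = {s3, t3}
s0 ∈ B0, t0 ∈ B0 → same block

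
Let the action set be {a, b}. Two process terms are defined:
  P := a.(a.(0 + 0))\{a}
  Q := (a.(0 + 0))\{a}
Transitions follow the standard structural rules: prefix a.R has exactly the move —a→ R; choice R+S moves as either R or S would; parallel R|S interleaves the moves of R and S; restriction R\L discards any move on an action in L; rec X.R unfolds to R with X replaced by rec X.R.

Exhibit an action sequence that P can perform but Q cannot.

Reachable graph of P (2 states):
  s0 = a.(a.(0 + 0))\{a} | --a--▸ s1
  s1 = (a.(0 + 0))\{a} | ·
Reachable graph of Q (1 states):
  t0 = (a.(0 + 0))\{a} | ·
Run σ = ⟨a⟩ on P: start {s0}
  [1] a ⇒ {s1}
  — P admits the full trace.
Run σ = ⟨a⟩ on Q: start {t0}
  [1] a ⇒ ∅  — Q cannot continue

a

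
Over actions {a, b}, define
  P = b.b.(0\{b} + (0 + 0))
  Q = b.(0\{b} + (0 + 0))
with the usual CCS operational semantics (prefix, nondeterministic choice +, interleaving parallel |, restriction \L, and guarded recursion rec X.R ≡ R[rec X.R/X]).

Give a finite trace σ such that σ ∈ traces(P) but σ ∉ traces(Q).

bb

P's transition system — 3 states:
  p0 = b.b.(0\{b} + (0 + 0)) :: -b-> p1
  p1 = b.(0\{b} + (0 + 0)) :: -b-> p2
  p2 = 0\{b} + (0 + 0) :: ∅
Q's transition system — 2 states:
  q0 = b.(0\{b} + (0 + 0)) :: -b-> q1
  q1 = 0\{b} + (0 + 0) :: ∅
Executing bb from P (initial set {p0}):
  after b @ step 1: {p1}
  after b @ step 2: {p2}
  — P admits the full trace.
Executing bb from Q (initial set {q0}):
  after b @ step 1: {q1}
  after b @ step 2: ∅  — Q cannot continue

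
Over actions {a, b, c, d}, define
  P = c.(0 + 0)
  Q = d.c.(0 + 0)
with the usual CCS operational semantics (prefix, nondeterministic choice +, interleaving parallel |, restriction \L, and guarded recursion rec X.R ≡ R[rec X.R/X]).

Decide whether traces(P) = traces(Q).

traces(P) ≠ traces(Q) — witness ⟨c⟩

P's transition system — 2 states:
  p0 = c.(0 + 0) :: —c→ p1
  p1 = 0 + 0 :: stopped
Q's transition system — 3 states:
  q0 = d.c.(0 + 0) :: —d→ q1
  q1 = c.(0 + 0) :: —c→ q2
  q2 = 0 + 0 :: stopped
Trace ⟨c⟩ through P, begin at {p0}:
  [1] c ⇒ {p1}
  ✓ P
Trace ⟨c⟩ through Q, begin at {q0}:
  [1] c ⇒ ∅ (Q stuck)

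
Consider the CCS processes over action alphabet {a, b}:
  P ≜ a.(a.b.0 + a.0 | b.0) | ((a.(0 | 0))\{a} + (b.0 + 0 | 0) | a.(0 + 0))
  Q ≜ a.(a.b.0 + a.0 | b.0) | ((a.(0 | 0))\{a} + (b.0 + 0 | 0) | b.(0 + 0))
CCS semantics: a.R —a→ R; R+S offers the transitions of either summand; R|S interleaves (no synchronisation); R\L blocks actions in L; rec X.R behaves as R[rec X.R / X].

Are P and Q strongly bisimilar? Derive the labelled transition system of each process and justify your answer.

P's transition system — 28 states:
  m0 = a.(a.b.0 + a.0 | b.0) | ((a.(0 | 0))\{a} + (b.0 + 0 | 0) | a.(0 + 0)) has moves =a=> m1, =a=> m2, =b=> m3
  m1 = (a.b.0 + a.0 | b.0) | ((a.(0 | 0))\{a} + (b.0 + 0 | 0) | a.(0 + 0)) has moves =a=> m4, =a=> m5, =a=> m6, =b=> m7, =b=> m8
  m2 = a.(a.b.0 + a.0 | b.0) | ((b.0 + 0 | 0) | (0 + 0)) has moves =a=> m4, =b=> m9
  m3 = a.(a.b.0 + a.0 | b.0) | (0 | a.(0 + 0)) has moves =a=> m7, =a=> m9
  m4 = (a.b.0 + a.0 | b.0) | ((b.0 + 0 | 0) | (0 + 0)) has moves =a=> m10, =a=> m11, =b=> m12, =b=> m13
  m5 = 0 | b.0 | ((a.(0 | 0))\{a} + (b.0 + 0 | 0) | a.(0 + 0)) has moves =a=> m10, =b=> m14, =b=> m15
  m6 = b.0 | ((a.(0 | 0))\{a} + (b.0 + 0 | 0) | a.(0 + 0)) has moves =a=> m11, =b=> m16, =b=> m17
  m7 = (a.b.0 + a.0 | b.0) | (0 | a.(0 + 0)) has moves =a=> m12, =a=> m15, =a=> m17, =b=> m18
  m8 = a.0 | 0 | ((a.(0 | 0))\{a} + (b.0 + 0 | 0) | a.(0 + 0)) has moves =a=> m13, =a=> m14, =b=> m18
  m9 = a.(a.b.0 + a.0 | b.0) | (0 | (0 + 0)) has moves =a=> m12
  m10 = 0 | b.0 | ((b.0 + 0 | 0) | (0 + 0)) has moves =b=> m19, =b=> m20
  m11 = b.0 | ((b.0 + 0 | 0) | (0 + 0)) has moves =b=> m21, =b=> m22
  m12 = (a.b.0 + a.0 | b.0) | (0 | (0 + 0)) has moves =a=> m20, =a=> m22, =b=> m23
  m13 = a.0 | 0 | ((b.0 + 0 | 0) | (0 + 0)) has moves =a=> m19, =b=> m23
  m14 = 0 | 0 | ((a.(0 | 0))\{a} + (b.0 + 0 | 0) | a.(0 + 0)) has moves =a=> m19, =b=> m24
  m15 = 0 | b.0 | (0 | a.(0 + 0)) has moves =a=> m20, =b=> m24
  m16 = 0 | ((a.(0 | 0))\{a} + (b.0 + 0 | 0) | a.(0 + 0)) has moves =a=> m21, =b=> m25
  m17 = b.0 | (0 | a.(0 + 0)) has moves =a=> m22, =b=> m25
  m18 = a.0 | 0 | (0 | a.(0 + 0)) has moves =a=> m23, =a=> m24
  m19 = 0 | 0 | ((b.0 + 0 | 0) | (0 + 0)) has moves =b=> m26
  m20 = 0 | b.0 | (0 | (0 + 0)) has moves =b=> m26
  m21 = 0 | ((b.0 + 0 | 0) | (0 + 0)) has moves =b=> m27
  m22 = b.0 | (0 | (0 + 0)) has moves =b=> m27
  m23 = a.0 | 0 | (0 | (0 + 0)) has moves =a=> m26
  m24 = 0 | 0 | (0 | a.(0 + 0)) has moves =a=> m26
  m25 = 0 | (0 | a.(0 + 0)) has moves =a=> m27
  m26 = 0 | 0 | (0 | (0 + 0)) has moves ∅
  m27 = 0 | (0 | (0 + 0)) has moves ∅
Q's transition system — 28 states:
  n0 = a.(a.b.0 + a.0 | b.0) | ((a.(0 | 0))\{a} + (b.0 + 0 | 0) | b.(0 + 0)) has moves =a=> n1, =b=> n2, =b=> n3
  n1 = (a.b.0 + a.0 | b.0) | ((a.(0 | 0))\{a} + (b.0 + 0 | 0) | b.(0 + 0)) has moves =a=> n4, =a=> n5, =b=> n6, =b=> n7, =b=> n8
  n2 = a.(a.b.0 + a.0 | b.0) | ((b.0 + 0 | 0) | (0 + 0)) has moves =a=> n6, =b=> n9
  n3 = a.(a.b.0 + a.0 | b.0) | (0 | b.(0 + 0)) has moves =a=> n7, =b=> n9
  n4 = 0 | b.0 | ((a.(0 | 0))\{a} + (b.0 + 0 | 0) | b.(0 + 0)) has moves =b=> n10, =b=> n11, =b=> n12
  n5 = b.0 | ((a.(0 | 0))\{a} + (b.0 + 0 | 0) | b.(0 + 0)) has moves =b=> n13, =b=> n14, =b=> n15
  n6 = (a.b.0 + a.0 | b.0) | ((b.0 + 0 | 0) | (0 + 0)) has moves =a=> n11, =a=> n14, =b=> n16, =b=> n17
  n7 = (a.b.0 + a.0 | b.0) | (0 | b.(0 + 0)) has moves =a=> n12, =a=> n15, =b=> n16, =b=> n18
  n8 = a.0 | 0 | ((a.(0 | 0))\{a} + (b.0 + 0 | 0) | b.(0 + 0)) has moves =a=> n10, =b=> n17, =b=> n18
  n9 = a.(a.b.0 + a.0 | b.0) | (0 | (0 + 0)) has moves =a=> n16
  n10 = 0 | 0 | ((a.(0 | 0))\{a} + (b.0 + 0 | 0) | b.(0 + 0)) has moves =b=> n19, =b=> n20
  n11 = 0 | b.0 | ((b.0 + 0 | 0) | (0 + 0)) has moves =b=> n19, =b=> n21
  n12 = 0 | b.0 | (0 | b.(0 + 0)) has moves =b=> n20, =b=> n21
  n13 = 0 | ((a.(0 | 0))\{a} + (b.0 + 0 | 0) | b.(0 + 0)) has moves =b=> n22, =b=> n23
  n14 = b.0 | ((b.0 + 0 | 0) | (0 + 0)) has moves =b=> n22, =b=> n24
  n15 = b.0 | (0 | b.(0 + 0)) has moves =b=> n23, =b=> n24
  n16 = (a.b.0 + a.0 | b.0) | (0 | (0 + 0)) has moves =a=> n21, =a=> n24, =b=> n25
  n17 = a.0 | 0 | ((b.0 + 0 | 0) | (0 + 0)) has moves =a=> n19, =b=> n25
  n18 = a.0 | 0 | (0 | b.(0 + 0)) has moves =a=> n20, =b=> n25
  n19 = 0 | 0 | ((b.0 + 0 | 0) | (0 + 0)) has moves =b=> n26
  n20 = 0 | 0 | (0 | b.(0 + 0)) has moves =b=> n26
  n21 = 0 | b.0 | (0 | (0 + 0)) has moves =b=> n26
  n22 = 0 | ((b.0 + 0 | 0) | (0 + 0)) has moves =b=> n27
  n23 = 0 | (0 | b.(0 + 0)) has moves =b=> n27
  n24 = b.0 | (0 | (0 + 0)) has moves =b=> n27
  n25 = a.0 | 0 | (0 | (0 + 0)) has moves =a=> n26
  n26 = 0 | 0 | (0 | (0 + 0)) has moves ∅
  n27 = 0 | (0 | (0 + 0)) has moves ∅
Coarsest stable partition (strong bisimilarity classes):
  B0 = {m0}
  B1 = {m1}
  B2 = {m4, m5, m6, n6, n7, n8}
  B3 = {m12, m13, m14, m15, m16, m17, n16, n17, n18}
  B4 = {m19, m20, m21, m22, n19, n20, n21, n22, n23, n24}
  B5 = {m26, m27, n26, n27}
  B6 = {m23, m24, m25, n25}
  B7 = {m10, m11, n10, n11, n12, n13, n14, n15}
  B8 = {m7, m8}
  B9 = {m18}
  B10 = {m3}
  B11 = {m9, n9}
  B12 = {m2, n2, n3}
  B13 = {n0}
  B14 = {n1}
  B15 = {n4, n5}
m0 ∈ B0, n0 ∈ B13 → different blocks

not bisimilar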